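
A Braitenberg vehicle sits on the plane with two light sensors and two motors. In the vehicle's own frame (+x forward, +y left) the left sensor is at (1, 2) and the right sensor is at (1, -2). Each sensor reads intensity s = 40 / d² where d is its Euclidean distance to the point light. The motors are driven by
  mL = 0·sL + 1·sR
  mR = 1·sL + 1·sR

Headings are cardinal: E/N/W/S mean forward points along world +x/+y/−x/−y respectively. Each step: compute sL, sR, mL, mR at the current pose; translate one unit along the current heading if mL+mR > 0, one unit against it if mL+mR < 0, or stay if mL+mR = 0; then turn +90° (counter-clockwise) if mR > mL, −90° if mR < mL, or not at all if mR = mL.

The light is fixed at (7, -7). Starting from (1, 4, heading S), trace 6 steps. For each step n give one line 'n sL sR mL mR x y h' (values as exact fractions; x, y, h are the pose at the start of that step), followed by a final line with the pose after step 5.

n=0: pose=(1,4,S); sL=10/29, sR=10/41; mL=10/41, mR=700/1189; mL+mR=990/1189 → advance +1; mR−mL=10/29 → turn +1·90°
n=1: pose=(1,3,E); sL=40/169, sR=40/89; mL=40/89, mR=10320/15041; mL+mR=17080/15041 → advance +1; mR−mL=40/169 → turn +1·90°
n=2: pose=(2,3,N); sL=4/17, sR=4/13; mL=4/13, mR=120/221; mL+mR=188/221 → advance +1; mR−mL=4/17 → turn +1·90°
n=3: pose=(2,4,W); sL=40/117, sR=8/41; mL=8/41, mR=2576/4797; mL+mR=3512/4797 → advance +1; mR−mL=40/117 → turn +1·90°
n=4: pose=(1,4,S); sL=10/29, sR=10/41; mL=10/41, mR=700/1189; mL+mR=990/1189 → advance +1; mR−mL=10/29 → turn +1·90°
n=5: pose=(1,3,E); sL=40/169, sR=40/89; mL=40/89, mR=10320/15041; mL+mR=17080/15041 → advance +1; mR−mL=40/169 → turn +1·90°

0 10/29 10/41 10/41 700/1189 1 4 S
1 40/169 40/89 40/89 10320/15041 1 3 E
2 4/17 4/13 4/13 120/221 2 3 N
3 40/117 8/41 8/41 2576/4797 2 4 W
4 10/29 10/41 10/41 700/1189 1 4 S
5 40/169 40/89 40/89 10320/15041 1 3 E
final 2 3 N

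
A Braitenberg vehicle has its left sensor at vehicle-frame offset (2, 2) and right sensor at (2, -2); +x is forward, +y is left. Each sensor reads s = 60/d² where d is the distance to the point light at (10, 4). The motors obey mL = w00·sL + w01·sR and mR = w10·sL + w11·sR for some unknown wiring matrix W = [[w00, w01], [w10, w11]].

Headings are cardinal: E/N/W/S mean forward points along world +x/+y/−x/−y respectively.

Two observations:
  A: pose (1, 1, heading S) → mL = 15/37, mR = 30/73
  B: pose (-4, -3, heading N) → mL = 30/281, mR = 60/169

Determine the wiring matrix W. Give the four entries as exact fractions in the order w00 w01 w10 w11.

1/2 0 0 1

obs A: pose=(1,1,S) → sL=30/37, sR=30/73, mL=15/37, mR=30/73
obs B: pose=(-4,-3,N) → sL=60/281, sR=60/169, mL=30/281, mR=60/169
sensor matrix S = [[30/37, 30/73], [60/281, 60/169]]; det S = 25668000/128267789
solve [mL_A; mL_B] = S·[w00; w01] and [mR_A; mR_B] = S·[w10; w11]:
  w00 = 1/2, w01 = 0, w10 = 0, w11 = 1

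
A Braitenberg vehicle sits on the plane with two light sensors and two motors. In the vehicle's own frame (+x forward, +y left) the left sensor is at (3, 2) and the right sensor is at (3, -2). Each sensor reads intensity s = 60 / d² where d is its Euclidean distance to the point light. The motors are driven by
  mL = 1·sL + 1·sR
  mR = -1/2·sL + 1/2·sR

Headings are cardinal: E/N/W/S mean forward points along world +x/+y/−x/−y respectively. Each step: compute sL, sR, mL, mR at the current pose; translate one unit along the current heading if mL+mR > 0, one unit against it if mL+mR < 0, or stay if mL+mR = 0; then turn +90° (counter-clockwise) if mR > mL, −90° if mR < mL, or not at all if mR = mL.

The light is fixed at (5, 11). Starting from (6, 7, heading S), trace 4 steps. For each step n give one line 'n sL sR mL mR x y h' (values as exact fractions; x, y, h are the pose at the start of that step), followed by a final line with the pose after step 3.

n=0: pose=(6,7,S); sL=30/29, sR=6/5; mL=324/145, mR=12/145; mL+mR=336/145 → advance +1; mR−mL=-312/145 → turn -1·90°
n=1: pose=(6,6,W); sL=60/53, sR=60/13; mL=3960/689, mR=1200/689; mL+mR=5160/689 → advance +1; mR−mL=-2760/689 → turn -1·90°
n=2: pose=(5,6,N); sL=15/2, sR=15/2; mL=15, mR=0; mL+mR=15 → advance +1; mR−mL=-15 → turn -1·90°
n=3: pose=(5,7,E); sL=60/13, sR=4/3; mL=232/39, mR=-64/39; mL+mR=56/13 → advance +1; mR−mL=-296/39 → turn -1·90°

0 30/29 6/5 324/145 12/145 6 7 S
1 60/53 60/13 3960/689 1200/689 6 6 W
2 15/2 15/2 15 0 5 6 N
3 60/13 4/3 232/39 -64/39 5 7 E
final 6 7 S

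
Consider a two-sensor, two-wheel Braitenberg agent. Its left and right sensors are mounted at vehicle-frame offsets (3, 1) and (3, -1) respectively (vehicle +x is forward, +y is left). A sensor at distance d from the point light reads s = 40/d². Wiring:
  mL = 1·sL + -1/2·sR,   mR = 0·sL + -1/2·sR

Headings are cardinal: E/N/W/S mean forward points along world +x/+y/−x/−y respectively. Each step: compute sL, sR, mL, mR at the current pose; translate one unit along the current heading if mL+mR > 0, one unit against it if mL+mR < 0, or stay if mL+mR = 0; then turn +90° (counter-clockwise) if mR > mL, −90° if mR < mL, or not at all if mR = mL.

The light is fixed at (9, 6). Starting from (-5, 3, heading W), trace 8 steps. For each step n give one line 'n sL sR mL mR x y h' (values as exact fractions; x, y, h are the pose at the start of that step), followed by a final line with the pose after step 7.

n=0: pose=(-5,3,W); sL=8/61, sR=40/293; mL=1124/17873, mR=-20/293; mL+mR=-96/17873 → advance -1; mR−mL=-8/61 → turn -1·90°
n=1: pose=(-4,3,N); sL=10/49, sR=5/18; mL=115/1764, mR=-5/36; mL+mR=-65/882 → advance -1; mR−mL=-10/49 → turn -1·90°
n=2: pose=(-4,2,E); sL=40/109, sR=8/25; mL=564/2725, mR=-4/25; mL+mR=128/2725 → advance +1; mR−mL=-40/109 → turn -1·90°
n=3: pose=(-3,2,S); sL=4/17, sR=20/109; mL=266/1853, mR=-10/109; mL+mR=96/1853 → advance +1; mR−mL=-4/17 → turn -1·90°
n=4: pose=(-3,1,W); sL=40/261, sR=40/241; mL=4420/62901, mR=-20/241; mL+mR=-800/62901 → advance -1; mR−mL=-40/261 → turn -1·90°
n=5: pose=(-2,1,N); sL=10/37, sR=5/13; mL=75/962, mR=-5/26; mL+mR=-55/481 → advance -1; mR−mL=-10/37 → turn -1·90°
n=6: pose=(-2,0,E); sL=40/89, sR=40/113; mL=2740/10057, mR=-20/113; mL+mR=960/10057 → advance +1; mR−mL=-40/89 → turn -1·90°
n=7: pose=(-1,0,S); sL=20/81, sR=20/101; mL=1210/8181, mR=-10/101; mL+mR=400/8181 → advance +1; mR−mL=-20/81 → turn -1·90°

0 8/61 40/293 1124/17873 -20/293 -5 3 W
1 10/49 5/18 115/1764 -5/36 -4 3 N
2 40/109 8/25 564/2725 -4/25 -4 2 E
3 4/17 20/109 266/1853 -10/109 -3 2 S
4 40/261 40/241 4420/62901 -20/241 -3 1 W
5 10/37 5/13 75/962 -5/26 -2 1 N
6 40/89 40/113 2740/10057 -20/113 -2 0 E
7 20/81 20/101 1210/8181 -10/101 -1 0 S
final -1 -1 W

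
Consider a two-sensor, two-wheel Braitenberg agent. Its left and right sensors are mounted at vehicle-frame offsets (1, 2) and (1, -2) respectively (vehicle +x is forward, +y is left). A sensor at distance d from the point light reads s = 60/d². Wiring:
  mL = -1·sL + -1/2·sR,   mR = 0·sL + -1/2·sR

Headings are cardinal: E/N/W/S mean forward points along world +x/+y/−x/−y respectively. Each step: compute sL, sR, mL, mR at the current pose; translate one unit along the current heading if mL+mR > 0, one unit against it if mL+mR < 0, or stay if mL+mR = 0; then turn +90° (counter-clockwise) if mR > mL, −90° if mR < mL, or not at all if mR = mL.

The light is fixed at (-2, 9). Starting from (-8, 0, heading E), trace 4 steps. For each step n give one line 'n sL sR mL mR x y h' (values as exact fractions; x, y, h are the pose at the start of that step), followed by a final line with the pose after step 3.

0 30/37 30/73 -2745/2701 -15/73 -8 0 E
1 12/29 60/89 -1938/2581 -30/89 -9 0 N
2 15/52 15/32 -435/832 -15/64 -9 -1 W
3 60/137 12/37 -3042/5069 -6/37 -8 -1 S
final -8 0 E

n=0: pose=(-8,0,E); sL=30/37, sR=30/73; mL=-2745/2701, mR=-15/73; mL+mR=-3300/2701 → advance -1; mR−mL=30/37 → turn +1·90°
n=1: pose=(-9,0,N); sL=12/29, sR=60/89; mL=-1938/2581, mR=-30/89; mL+mR=-2808/2581 → advance -1; mR−mL=12/29 → turn +1·90°
n=2: pose=(-9,-1,W); sL=15/52, sR=15/32; mL=-435/832, mR=-15/64; mL+mR=-315/416 → advance -1; mR−mL=15/52 → turn +1·90°
n=3: pose=(-8,-1,S); sL=60/137, sR=12/37; mL=-3042/5069, mR=-6/37; mL+mR=-3864/5069 → advance -1; mR−mL=60/137 → turn +1·90°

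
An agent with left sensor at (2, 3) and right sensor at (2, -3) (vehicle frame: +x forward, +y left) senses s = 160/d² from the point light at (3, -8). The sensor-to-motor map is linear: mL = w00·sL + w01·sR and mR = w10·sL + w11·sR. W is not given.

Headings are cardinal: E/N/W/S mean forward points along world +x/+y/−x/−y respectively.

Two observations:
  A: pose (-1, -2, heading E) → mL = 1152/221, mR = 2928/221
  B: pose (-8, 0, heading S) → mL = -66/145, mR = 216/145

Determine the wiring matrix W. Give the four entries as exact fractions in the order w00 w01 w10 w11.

-1/2 1/2 1/2 1

obs A: pose=(-1,-2,E) → sL=32/17, sR=160/13, mL=1152/221, mR=2928/221
obs B: pose=(-8,0,S) → sL=8/5, sR=20/29, mL=-66/145, mR=216/145
sensor matrix S = [[32/17, 160/13], [8/5, 20/29]]; det S = -117888/6409
solve [mL_A; mL_B] = S·[w00; w01] and [mR_A; mR_B] = S·[w10; w11]:
  w00 = -1/2, w01 = 1/2, w10 = 1/2, w11 = 1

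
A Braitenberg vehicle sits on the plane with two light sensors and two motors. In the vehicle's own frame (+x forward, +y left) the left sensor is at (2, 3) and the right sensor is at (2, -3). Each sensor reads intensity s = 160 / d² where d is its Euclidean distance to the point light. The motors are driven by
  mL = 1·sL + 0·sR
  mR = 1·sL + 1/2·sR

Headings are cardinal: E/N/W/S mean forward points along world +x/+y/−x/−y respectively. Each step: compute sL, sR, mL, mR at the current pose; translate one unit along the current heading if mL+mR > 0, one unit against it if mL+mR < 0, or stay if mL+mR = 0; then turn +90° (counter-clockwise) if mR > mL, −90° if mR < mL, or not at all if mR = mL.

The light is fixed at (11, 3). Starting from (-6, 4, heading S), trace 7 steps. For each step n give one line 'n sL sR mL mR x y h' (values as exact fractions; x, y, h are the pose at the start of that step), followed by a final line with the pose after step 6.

0 160/197 160/401 160/197 79920/78997 -6 4 S
1 80/117 80/117 80/117 40/39 -6 3 E
2 32/73 160/173 32/73 11376/12629 -5 3 N
3 20/41 8/17 20/41 504/697 -5 4 W
4 160/197 160/401 160/197 79920/78997 -6 4 S
5 80/117 80/117 80/117 40/39 -6 3 E
6 32/73 160/173 32/73 11376/12629 -5 3 N
final -5 4 W

n=0: pose=(-6,4,S); sL=160/197, sR=160/401; mL=160/197, mR=79920/78997; mL+mR=144080/78997 → advance +1; mR−mL=80/401 → turn +1·90°
n=1: pose=(-6,3,E); sL=80/117, sR=80/117; mL=80/117, mR=40/39; mL+mR=200/117 → advance +1; mR−mL=40/117 → turn +1·90°
n=2: pose=(-5,3,N); sL=32/73, sR=160/173; mL=32/73, mR=11376/12629; mL+mR=16912/12629 → advance +1; mR−mL=80/173 → turn +1·90°
n=3: pose=(-5,4,W); sL=20/41, sR=8/17; mL=20/41, mR=504/697; mL+mR=844/697 → advance +1; mR−mL=4/17 → turn +1·90°
n=4: pose=(-6,4,S); sL=160/197, sR=160/401; mL=160/197, mR=79920/78997; mL+mR=144080/78997 → advance +1; mR−mL=80/401 → turn +1·90°
n=5: pose=(-6,3,E); sL=80/117, sR=80/117; mL=80/117, mR=40/39; mL+mR=200/117 → advance +1; mR−mL=40/117 → turn +1·90°
n=6: pose=(-5,3,N); sL=32/73, sR=160/173; mL=32/73, mR=11376/12629; mL+mR=16912/12629 → advance +1; mR−mL=80/173 → turn +1·90°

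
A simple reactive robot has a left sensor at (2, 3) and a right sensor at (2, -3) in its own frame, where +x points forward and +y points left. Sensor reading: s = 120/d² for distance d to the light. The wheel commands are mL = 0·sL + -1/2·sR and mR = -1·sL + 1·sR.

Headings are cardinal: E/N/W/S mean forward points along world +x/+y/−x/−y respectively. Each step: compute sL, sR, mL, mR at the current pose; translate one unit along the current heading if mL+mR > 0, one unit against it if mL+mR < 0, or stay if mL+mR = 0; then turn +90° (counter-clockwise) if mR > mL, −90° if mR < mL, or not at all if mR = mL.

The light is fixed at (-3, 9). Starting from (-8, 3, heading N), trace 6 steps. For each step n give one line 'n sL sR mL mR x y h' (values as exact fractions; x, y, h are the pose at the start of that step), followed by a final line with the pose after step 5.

0 3/2 6 -3 9/2 -8 3 N
1 120/113 120/53 -60/53 7200/5989 -8 4 W
2 60/29 12/13 -6/13 -432/377 -9 4 S
3 120/113 24/13 -12/13 1152/1469 -9 5 W
4 3 6/5 -3/5 -9/5 -8 5 S
5 24/17 120/49 -60/49 864/833 -8 6 W
final -7 6 S

n=0: pose=(-8,3,N); sL=3/2, sR=6; mL=-3, mR=9/2; mL+mR=3/2 → advance +1; mR−mL=15/2 → turn +1·90°
n=1: pose=(-8,4,W); sL=120/113, sR=120/53; mL=-60/53, mR=7200/5989; mL+mR=420/5989 → advance +1; mR−mL=13980/5989 → turn +1·90°
n=2: pose=(-9,4,S); sL=60/29, sR=12/13; mL=-6/13, mR=-432/377; mL+mR=-606/377 → advance -1; mR−mL=-258/377 → turn -1·90°
n=3: pose=(-9,5,W); sL=120/113, sR=24/13; mL=-12/13, mR=1152/1469; mL+mR=-204/1469 → advance -1; mR−mL=2508/1469 → turn +1·90°
n=4: pose=(-8,5,S); sL=3, sR=6/5; mL=-3/5, mR=-9/5; mL+mR=-12/5 → advance -1; mR−mL=-6/5 → turn -1·90°
n=5: pose=(-8,6,W); sL=24/17, sR=120/49; mL=-60/49, mR=864/833; mL+mR=-156/833 → advance -1; mR−mL=1884/833 → turn +1·90°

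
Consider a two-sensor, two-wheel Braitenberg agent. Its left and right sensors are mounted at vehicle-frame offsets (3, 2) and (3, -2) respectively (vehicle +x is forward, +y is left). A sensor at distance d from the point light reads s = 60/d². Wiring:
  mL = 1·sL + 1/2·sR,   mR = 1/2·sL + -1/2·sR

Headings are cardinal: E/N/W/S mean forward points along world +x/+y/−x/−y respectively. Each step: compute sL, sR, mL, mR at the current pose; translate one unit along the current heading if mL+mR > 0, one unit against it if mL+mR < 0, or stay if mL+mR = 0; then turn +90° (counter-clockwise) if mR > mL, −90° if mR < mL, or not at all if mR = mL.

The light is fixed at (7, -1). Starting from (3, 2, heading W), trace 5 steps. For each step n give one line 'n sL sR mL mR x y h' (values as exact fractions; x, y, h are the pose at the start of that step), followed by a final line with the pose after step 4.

n=0: pose=(3,2,W); sL=6/5, sR=30/37; mL=297/185, mR=36/185; mL+mR=9/5 → advance +1; mR−mL=-261/185 → turn -1·90°
n=1: pose=(2,2,N); sL=12/17, sR=4/3; mL=70/51, mR=-16/51; mL+mR=18/17 → advance +1; mR−mL=-86/51 → turn -1·90°
n=2: pose=(2,3,E); sL=3/2, sR=15/2; mL=21/4, mR=-3; mL+mR=9/4 → advance +1; mR−mL=-33/4 → turn -1·90°
n=3: pose=(3,3,S); sL=12, sR=60/37; mL=474/37, mR=192/37; mL+mR=18 → advance +1; mR−mL=-282/37 → turn -1·90°
n=4: pose=(3,2,W); sL=6/5, sR=30/37; mL=297/185, mR=36/185; mL+mR=9/5 → advance +1; mR−mL=-261/185 → turn -1·90°

0 6/5 30/37 297/185 36/185 3 2 W
1 12/17 4/3 70/51 -16/51 2 2 N
2 3/2 15/2 21/4 -3 2 3 E
3 12 60/37 474/37 192/37 3 3 S
4 6/5 30/37 297/185 36/185 3 2 W
final 2 2 N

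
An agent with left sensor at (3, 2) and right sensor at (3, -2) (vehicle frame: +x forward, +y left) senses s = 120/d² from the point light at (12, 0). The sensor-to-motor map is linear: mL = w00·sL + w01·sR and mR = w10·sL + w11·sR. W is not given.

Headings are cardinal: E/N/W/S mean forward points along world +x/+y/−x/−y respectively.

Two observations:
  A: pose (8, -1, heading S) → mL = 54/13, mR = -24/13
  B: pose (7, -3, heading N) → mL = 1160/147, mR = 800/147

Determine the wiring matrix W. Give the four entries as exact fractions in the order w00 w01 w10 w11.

obs A: pose=(8,-1,S) → sL=6, sR=30/13, mL=54/13, mR=-24/13
obs B: pose=(7,-3,N) → sL=120/49, sR=40/3, mL=1160/147, mR=800/147
sensor matrix S = [[6, 30/13], [120/49, 40/3]]; det S = 47360/637
solve [mL_A; mL_B] = S·[w00; w01] and [mR_A; mR_B] = S·[w10; w11]:
  w00 = 1/2, w01 = 1/2, w10 = -1/2, w11 = 1/2

1/2 1/2 -1/2 1/2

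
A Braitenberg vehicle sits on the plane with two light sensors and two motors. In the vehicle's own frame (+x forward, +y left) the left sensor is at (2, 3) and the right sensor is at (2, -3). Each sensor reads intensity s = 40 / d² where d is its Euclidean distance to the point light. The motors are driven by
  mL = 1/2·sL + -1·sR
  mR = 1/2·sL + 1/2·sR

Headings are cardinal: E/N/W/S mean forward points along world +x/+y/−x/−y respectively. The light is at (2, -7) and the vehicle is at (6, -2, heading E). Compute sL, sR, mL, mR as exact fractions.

left sensor world pos  = (8, 1); dL² = 100
right sensor world pos = (8, -5); dR² = 40
sL = 40/100 = 2/5
sR = 40/40 = 1
mL = 1/2·sL + -1·sR = -4/5
mR = 1/2·sL + 1/2·sR = 7/10

2/5 1 -4/5 7/10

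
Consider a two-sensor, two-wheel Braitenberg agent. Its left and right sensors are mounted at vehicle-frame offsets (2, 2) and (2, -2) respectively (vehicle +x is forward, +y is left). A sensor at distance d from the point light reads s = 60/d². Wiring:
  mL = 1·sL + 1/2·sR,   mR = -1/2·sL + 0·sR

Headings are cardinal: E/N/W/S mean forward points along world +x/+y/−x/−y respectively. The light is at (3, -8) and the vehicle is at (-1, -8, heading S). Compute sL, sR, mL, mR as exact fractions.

left sensor world pos  = (1, -10); dL² = 8
right sensor world pos = (-3, -10); dR² = 40
sL = 60/8 = 15/2
sR = 60/40 = 3/2
mL = 1·sL + 1/2·sR = 33/4
mR = -1/2·sL + 0·sR = -15/4

15/2 3/2 33/4 -15/4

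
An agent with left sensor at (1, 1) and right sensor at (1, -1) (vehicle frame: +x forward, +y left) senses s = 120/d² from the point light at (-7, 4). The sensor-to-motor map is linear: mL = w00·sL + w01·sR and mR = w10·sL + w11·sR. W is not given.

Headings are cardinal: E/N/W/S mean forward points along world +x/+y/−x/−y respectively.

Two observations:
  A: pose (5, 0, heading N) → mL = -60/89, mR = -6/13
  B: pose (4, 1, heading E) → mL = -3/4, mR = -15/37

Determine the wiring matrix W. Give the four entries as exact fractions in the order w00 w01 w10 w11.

obs A: pose=(5,0,N) → sL=12/13, sR=60/89, mL=-60/89, mR=-6/13
obs B: pose=(4,1,E) → sL=30/37, sR=3/4, mL=-3/4, mR=-15/37
sensor matrix S = [[12/13, 60/89], [30/37, 3/4]]; det S = 6237/42809
solve [mL_A; mL_B] = S·[w00; w01] and [mR_A; mR_B] = S·[w10; w11]:
  w00 = 0, w01 = -1, w10 = -1/2, w11 = 0

0 -1 -1/2 0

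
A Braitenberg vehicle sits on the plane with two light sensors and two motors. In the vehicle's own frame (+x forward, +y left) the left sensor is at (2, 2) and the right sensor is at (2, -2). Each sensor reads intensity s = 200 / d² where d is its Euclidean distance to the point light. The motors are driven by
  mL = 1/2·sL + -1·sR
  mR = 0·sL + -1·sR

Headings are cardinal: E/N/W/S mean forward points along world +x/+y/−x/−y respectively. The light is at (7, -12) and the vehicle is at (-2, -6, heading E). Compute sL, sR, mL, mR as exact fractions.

left sensor world pos  = (0, -4); dL² = 113
right sensor world pos = (0, -8); dR² = 65
sL = 200/113 = 200/113
sR = 200/65 = 40/13
mL = 1/2·sL + -1·sR = -3220/1469
mR = 0·sL + -1·sR = -40/13

200/113 40/13 -3220/1469 -40/13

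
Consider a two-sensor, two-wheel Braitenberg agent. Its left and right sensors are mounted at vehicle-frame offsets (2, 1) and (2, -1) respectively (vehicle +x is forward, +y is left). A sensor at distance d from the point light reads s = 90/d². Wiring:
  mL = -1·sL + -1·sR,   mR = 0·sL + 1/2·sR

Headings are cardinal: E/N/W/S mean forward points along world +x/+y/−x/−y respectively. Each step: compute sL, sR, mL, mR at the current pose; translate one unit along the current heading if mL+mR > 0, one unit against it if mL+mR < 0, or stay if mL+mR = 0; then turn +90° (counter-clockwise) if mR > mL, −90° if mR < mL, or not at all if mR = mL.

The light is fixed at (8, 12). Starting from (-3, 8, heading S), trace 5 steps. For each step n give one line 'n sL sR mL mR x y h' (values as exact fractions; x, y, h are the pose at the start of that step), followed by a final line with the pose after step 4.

0 45/68 1/2 -79/68 1/4 -3 8 S
1 18/17 90/97 -3276/1649 45/97 -3 9 E
2 9/17 45/61 -1314/1037 45/122 -4 9 N
3 90/221 18/41 -7668/9061 9/41 -4 8 W
4 45/68 1/2 -79/68 1/4 -3 8 S
final -3 9 E

n=0: pose=(-3,8,S); sL=45/68, sR=1/2; mL=-79/68, mR=1/4; mL+mR=-31/34 → advance -1; mR−mL=24/17 → turn +1·90°
n=1: pose=(-3,9,E); sL=18/17, sR=90/97; mL=-3276/1649, mR=45/97; mL+mR=-2511/1649 → advance -1; mR−mL=4041/1649 → turn +1·90°
n=2: pose=(-4,9,N); sL=9/17, sR=45/61; mL=-1314/1037, mR=45/122; mL+mR=-1863/2074 → advance -1; mR−mL=3393/2074 → turn +1·90°
n=3: pose=(-4,8,W); sL=90/221, sR=18/41; mL=-7668/9061, mR=9/41; mL+mR=-5679/9061 → advance -1; mR−mL=9657/9061 → turn +1·90°
n=4: pose=(-3,8,S); sL=45/68, sR=1/2; mL=-79/68, mR=1/4; mL+mR=-31/34 → advance -1; mR−mL=24/17 → turn +1·90°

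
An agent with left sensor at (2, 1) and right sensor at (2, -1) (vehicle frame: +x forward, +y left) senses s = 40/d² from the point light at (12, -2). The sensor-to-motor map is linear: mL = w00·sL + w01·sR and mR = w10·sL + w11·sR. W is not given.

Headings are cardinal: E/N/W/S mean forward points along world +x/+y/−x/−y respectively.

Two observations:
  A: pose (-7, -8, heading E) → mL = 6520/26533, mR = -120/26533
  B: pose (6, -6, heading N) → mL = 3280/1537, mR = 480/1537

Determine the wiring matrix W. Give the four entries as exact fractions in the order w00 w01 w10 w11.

1 1 -1/2 1/2

obs A: pose=(-7,-8,E) → sL=20/157, sR=20/169, mL=6520/26533, mR=-120/26533
obs B: pose=(6,-6,N) → sL=40/53, sR=40/29, mL=3280/1537, mR=480/1537
sensor matrix S = [[20/157, 20/169], [40/53, 40/29]]; det S = 3523200/40781221
solve [mL_A; mL_B] = S·[w00; w01] and [mR_A; mR_B] = S·[w10; w11]:
  w00 = 1, w01 = 1, w10 = -1/2, w11 = 1/2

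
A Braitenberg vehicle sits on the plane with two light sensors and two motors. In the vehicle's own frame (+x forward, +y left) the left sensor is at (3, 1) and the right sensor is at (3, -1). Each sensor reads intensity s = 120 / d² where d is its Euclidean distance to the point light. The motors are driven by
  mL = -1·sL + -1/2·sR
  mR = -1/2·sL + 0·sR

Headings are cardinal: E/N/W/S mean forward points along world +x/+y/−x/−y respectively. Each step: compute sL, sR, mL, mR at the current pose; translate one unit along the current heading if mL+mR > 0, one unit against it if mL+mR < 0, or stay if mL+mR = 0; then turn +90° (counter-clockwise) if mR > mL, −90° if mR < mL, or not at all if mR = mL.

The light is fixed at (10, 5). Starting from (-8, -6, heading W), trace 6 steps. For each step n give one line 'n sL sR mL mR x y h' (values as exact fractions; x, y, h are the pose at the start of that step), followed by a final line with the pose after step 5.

0 8/39 120/541 -6668/21099 -4/39 -8 -6 W
1 30/113 3/13 -1119/2938 -15/113 -7 -6 S
2 120/277 120/317 -54660/87809 -60/277 -7 -5 E
3 12/41 60/169 -3258/6929 -6/41 -8 -5 N
4 8/39 120/541 -6668/21099 -4/39 -8 -6 W
5 30/113 3/13 -1119/2938 -15/113 -7 -6 S
final -7 -5 E

n=0: pose=(-8,-6,W); sL=8/39, sR=120/541; mL=-6668/21099, mR=-4/39; mL+mR=-2944/7033 → advance -1; mR−mL=4504/21099 → turn +1·90°
n=1: pose=(-7,-6,S); sL=30/113, sR=3/13; mL=-1119/2938, mR=-15/113; mL+mR=-1509/2938 → advance -1; mR−mL=729/2938 → turn +1·90°
n=2: pose=(-7,-5,E); sL=120/277, sR=120/317; mL=-54660/87809, mR=-60/277; mL+mR=-73680/87809 → advance -1; mR−mL=35640/87809 → turn +1·90°
n=3: pose=(-8,-5,N); sL=12/41, sR=60/169; mL=-3258/6929, mR=-6/41; mL+mR=-4272/6929 → advance -1; mR−mL=2244/6929 → turn +1·90°
n=4: pose=(-8,-6,W); sL=8/39, sR=120/541; mL=-6668/21099, mR=-4/39; mL+mR=-2944/7033 → advance -1; mR−mL=4504/21099 → turn +1·90°
n=5: pose=(-7,-6,S); sL=30/113, sR=3/13; mL=-1119/2938, mR=-15/113; mL+mR=-1509/2938 → advance -1; mR−mL=729/2938 → turn +1·90°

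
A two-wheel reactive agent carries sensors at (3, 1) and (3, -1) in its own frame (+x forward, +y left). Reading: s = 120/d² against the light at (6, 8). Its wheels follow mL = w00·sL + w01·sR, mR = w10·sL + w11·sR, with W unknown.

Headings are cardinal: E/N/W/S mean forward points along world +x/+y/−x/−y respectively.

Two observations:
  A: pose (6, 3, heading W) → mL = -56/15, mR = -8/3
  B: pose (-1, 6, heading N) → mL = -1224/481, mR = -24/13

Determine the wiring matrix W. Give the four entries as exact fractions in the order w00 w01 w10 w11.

obs A: pose=(6,3,W) → sL=8/3, sR=24/5, mL=-56/15, mR=-8/3
obs B: pose=(-1,6,N) → sL=24/13, sR=120/37, mL=-1224/481, mR=-24/13
sensor matrix S = [[8/3, 24/5], [24/13, 120/37]]; det S = -512/2405
solve [mL_A; mL_B] = S·[w00; w01] and [mR_A; mR_B] = S·[w10; w11]:
  w00 = -1/2, w01 = -1/2, w10 = -1, w11 = 0

-1/2 -1/2 -1 0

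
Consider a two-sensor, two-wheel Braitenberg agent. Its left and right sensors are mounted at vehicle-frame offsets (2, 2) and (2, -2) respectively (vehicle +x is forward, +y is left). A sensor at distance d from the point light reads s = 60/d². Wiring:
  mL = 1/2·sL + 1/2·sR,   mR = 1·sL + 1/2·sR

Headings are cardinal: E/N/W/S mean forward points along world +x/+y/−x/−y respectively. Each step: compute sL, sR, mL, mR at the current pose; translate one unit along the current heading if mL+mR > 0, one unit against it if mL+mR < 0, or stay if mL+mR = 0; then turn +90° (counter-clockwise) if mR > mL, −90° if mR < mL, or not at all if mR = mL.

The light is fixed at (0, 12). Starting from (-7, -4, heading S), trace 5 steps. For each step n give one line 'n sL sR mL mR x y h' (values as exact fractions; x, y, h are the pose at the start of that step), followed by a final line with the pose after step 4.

0 60/349 4/27 1508/9423 2318/9423 -7 -4 S
1 6/25 30/193 954/4825 1533/4825 -7 -5 E
2 60/289 60/241 15900/69649 23130/69649 -6 -5 N
3 15/97 3/13 243/1261 681/2522 -6 -4 W
4 60/349 4/27 1508/9423 2318/9423 -7 -4 S
final -7 -5 E

n=0: pose=(-7,-4,S); sL=60/349, sR=4/27; mL=1508/9423, mR=2318/9423; mL+mR=3826/9423 → advance +1; mR−mL=30/349 → turn +1·90°
n=1: pose=(-7,-5,E); sL=6/25, sR=30/193; mL=954/4825, mR=1533/4825; mL+mR=2487/4825 → advance +1; mR−mL=3/25 → turn +1·90°
n=2: pose=(-6,-5,N); sL=60/289, sR=60/241; mL=15900/69649, mR=23130/69649; mL+mR=39030/69649 → advance +1; mR−mL=30/289 → turn +1·90°
n=3: pose=(-6,-4,W); sL=15/97, sR=3/13; mL=243/1261, mR=681/2522; mL+mR=1167/2522 → advance +1; mR−mL=15/194 → turn +1·90°
n=4: pose=(-7,-4,S); sL=60/349, sR=4/27; mL=1508/9423, mR=2318/9423; mL+mR=3826/9423 → advance +1; mR−mL=30/349 → turn +1·90°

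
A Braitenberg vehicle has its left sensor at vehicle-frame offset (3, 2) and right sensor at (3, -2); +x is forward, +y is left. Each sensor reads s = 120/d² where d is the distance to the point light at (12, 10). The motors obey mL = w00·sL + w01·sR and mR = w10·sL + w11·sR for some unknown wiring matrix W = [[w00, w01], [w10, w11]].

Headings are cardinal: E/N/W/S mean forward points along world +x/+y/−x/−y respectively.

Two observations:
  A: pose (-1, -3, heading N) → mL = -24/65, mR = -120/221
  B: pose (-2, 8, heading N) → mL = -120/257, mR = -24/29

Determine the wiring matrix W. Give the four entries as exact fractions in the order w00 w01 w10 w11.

-1 0 0 -1

obs A: pose=(-1,-3,N) → sL=24/65, sR=120/221, mL=-24/65, mR=-120/221
obs B: pose=(-2,8,N) → sL=120/257, sR=24/29, mL=-120/257, mR=-24/29
sensor matrix S = [[24/65, 120/221], [120/257, 24/29]]; det S = 428544/8235565
solve [mL_A; mL_B] = S·[w00; w01] and [mR_A; mR_B] = S·[w10; w11]:
  w00 = -1, w01 = 0, w10 = 0, w11 = -1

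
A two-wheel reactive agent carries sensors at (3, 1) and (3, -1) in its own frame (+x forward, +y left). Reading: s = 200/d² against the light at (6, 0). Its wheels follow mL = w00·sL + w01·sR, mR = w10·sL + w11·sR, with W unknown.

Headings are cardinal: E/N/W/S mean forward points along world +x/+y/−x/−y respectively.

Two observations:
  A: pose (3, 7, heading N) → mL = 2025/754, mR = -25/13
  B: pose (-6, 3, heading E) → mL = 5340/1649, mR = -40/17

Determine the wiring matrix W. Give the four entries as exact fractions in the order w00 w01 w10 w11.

obs A: pose=(3,7,N) → sL=50/29, sR=25/13, mL=2025/754, mR=-25/13
obs B: pose=(-6,3,E) → sL=200/97, sR=40/17, mL=5340/1649, mR=-40/17
sensor matrix S = [[50/29, 25/13], [200/97, 40/17]]; det S = 57000/621673
solve [mL_A; mL_B] = S·[w00; w01] and [mR_A; mR_B] = S·[w10; w11]:
  w00 = 1, w01 = 1/2, w10 = 0, w11 = -1

1 1/2 0 -1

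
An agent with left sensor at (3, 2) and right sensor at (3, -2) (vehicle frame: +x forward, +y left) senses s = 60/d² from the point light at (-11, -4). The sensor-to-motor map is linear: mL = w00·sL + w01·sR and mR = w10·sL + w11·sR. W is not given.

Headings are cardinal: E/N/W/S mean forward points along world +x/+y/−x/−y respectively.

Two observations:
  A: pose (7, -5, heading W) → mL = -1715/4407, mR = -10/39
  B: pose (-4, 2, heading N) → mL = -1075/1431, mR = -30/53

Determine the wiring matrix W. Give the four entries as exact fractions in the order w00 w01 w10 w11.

obs A: pose=(7,-5,W) → sL=10/39, sR=30/113, mL=-1715/4407, mR=-10/39
obs B: pose=(-4,2,N) → sL=30/53, sR=10/27, mL=-1075/1431, mR=-30/53
sensor matrix S = [[10/39, 30/113], [30/53, 10/27]]; det S = -348800/6306417
solve [mL_A; mL_B] = S·[w00; w01] and [mR_A; mR_B] = S·[w10; w11]:
  w00 = -1, w01 = -1/2, w10 = -1, w11 = 0

-1 -1/2 -1 0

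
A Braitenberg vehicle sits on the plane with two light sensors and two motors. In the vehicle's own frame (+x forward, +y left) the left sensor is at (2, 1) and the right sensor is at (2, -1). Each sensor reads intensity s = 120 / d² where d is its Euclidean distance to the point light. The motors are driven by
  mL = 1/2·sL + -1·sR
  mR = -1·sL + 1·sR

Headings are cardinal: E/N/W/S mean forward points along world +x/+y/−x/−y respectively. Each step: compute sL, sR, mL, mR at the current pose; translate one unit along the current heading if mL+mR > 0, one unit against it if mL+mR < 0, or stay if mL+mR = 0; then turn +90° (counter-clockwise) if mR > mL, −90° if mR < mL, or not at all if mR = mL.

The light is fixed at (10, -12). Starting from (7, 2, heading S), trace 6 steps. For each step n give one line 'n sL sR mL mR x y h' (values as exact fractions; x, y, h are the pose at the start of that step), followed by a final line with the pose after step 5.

0 30/37 3/4 -51/148 -9/148 7 2 S
1 120/257 120/197 -19020/50629 7200/50629 7 3 E
2 60/157 60/149 -4950/23393 480/23393 6 3 N
3 24/41 40/87 -596/3567 -448/3567 6 2 W
4 30/37 3/4 -51/148 -9/148 7 2 S
5 120/257 120/197 -19020/50629 7200/50629 7 3 E
final 6 3 N

n=0: pose=(7,2,S); sL=30/37, sR=3/4; mL=-51/148, mR=-9/148; mL+mR=-15/37 → advance -1; mR−mL=21/74 → turn +1·90°
n=1: pose=(7,3,E); sL=120/257, sR=120/197; mL=-19020/50629, mR=7200/50629; mL+mR=-60/257 → advance -1; mR−mL=26220/50629 → turn +1·90°
n=2: pose=(6,3,N); sL=60/157, sR=60/149; mL=-4950/23393, mR=480/23393; mL+mR=-30/157 → advance -1; mR−mL=5430/23393 → turn +1·90°
n=3: pose=(6,2,W); sL=24/41, sR=40/87; mL=-596/3567, mR=-448/3567; mL+mR=-12/41 → advance -1; mR−mL=148/3567 → turn +1·90°
n=4: pose=(7,2,S); sL=30/37, sR=3/4; mL=-51/148, mR=-9/148; mL+mR=-15/37 → advance -1; mR−mL=21/74 → turn +1·90°
n=5: pose=(7,3,E); sL=120/257, sR=120/197; mL=-19020/50629, mR=7200/50629; mL+mR=-60/257 → advance -1; mR−mL=26220/50629 → turn +1·90°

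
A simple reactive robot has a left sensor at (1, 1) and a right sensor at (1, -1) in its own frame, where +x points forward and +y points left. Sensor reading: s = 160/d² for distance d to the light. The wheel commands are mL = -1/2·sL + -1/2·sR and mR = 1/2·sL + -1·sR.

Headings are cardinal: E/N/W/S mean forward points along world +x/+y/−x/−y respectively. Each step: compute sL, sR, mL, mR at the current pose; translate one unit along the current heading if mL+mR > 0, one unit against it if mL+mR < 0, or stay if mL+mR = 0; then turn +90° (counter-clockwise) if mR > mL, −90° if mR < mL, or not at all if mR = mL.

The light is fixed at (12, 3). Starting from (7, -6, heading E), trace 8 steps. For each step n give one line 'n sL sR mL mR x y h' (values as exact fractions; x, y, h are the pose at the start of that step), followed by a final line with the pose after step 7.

0 2 40/29 -49/29 -11/29 7 -6 E
1 160/113 160/89 -16160/10057 -10960/10057 6 -6 N
2 16/17 16/13 -240/221 -168/221 6 -7 W
3 160/137 160/157 -23520/21509 -9360/21509 7 -7 S
4 2 40/29 -49/29 -11/29 7 -6 E
5 160/113 160/89 -16160/10057 -10960/10057 6 -6 N
6 16/17 16/13 -240/221 -168/221 6 -7 W
7 160/137 160/157 -23520/21509 -9360/21509 7 -7 S
final 7 -6 E

n=0: pose=(7,-6,E); sL=2, sR=40/29; mL=-49/29, mR=-11/29; mL+mR=-60/29 → advance -1; mR−mL=38/29 → turn +1·90°
n=1: pose=(6,-6,N); sL=160/113, sR=160/89; mL=-16160/10057, mR=-10960/10057; mL+mR=-240/89 → advance -1; mR−mL=5200/10057 → turn +1·90°
n=2: pose=(6,-7,W); sL=16/17, sR=16/13; mL=-240/221, mR=-168/221; mL+mR=-24/13 → advance -1; mR−mL=72/221 → turn +1·90°
n=3: pose=(7,-7,S); sL=160/137, sR=160/157; mL=-23520/21509, mR=-9360/21509; mL+mR=-240/157 → advance -1; mR−mL=14160/21509 → turn +1·90°
n=4: pose=(7,-6,E); sL=2, sR=40/29; mL=-49/29, mR=-11/29; mL+mR=-60/29 → advance -1; mR−mL=38/29 → turn +1·90°
n=5: pose=(6,-6,N); sL=160/113, sR=160/89; mL=-16160/10057, mR=-10960/10057; mL+mR=-240/89 → advance -1; mR−mL=5200/10057 → turn +1·90°
n=6: pose=(6,-7,W); sL=16/17, sR=16/13; mL=-240/221, mR=-168/221; mL+mR=-24/13 → advance -1; mR−mL=72/221 → turn +1·90°
n=7: pose=(7,-7,S); sL=160/137, sR=160/157; mL=-23520/21509, mR=-9360/21509; mL+mR=-240/157 → advance -1; mR−mL=14160/21509 → turn +1·90°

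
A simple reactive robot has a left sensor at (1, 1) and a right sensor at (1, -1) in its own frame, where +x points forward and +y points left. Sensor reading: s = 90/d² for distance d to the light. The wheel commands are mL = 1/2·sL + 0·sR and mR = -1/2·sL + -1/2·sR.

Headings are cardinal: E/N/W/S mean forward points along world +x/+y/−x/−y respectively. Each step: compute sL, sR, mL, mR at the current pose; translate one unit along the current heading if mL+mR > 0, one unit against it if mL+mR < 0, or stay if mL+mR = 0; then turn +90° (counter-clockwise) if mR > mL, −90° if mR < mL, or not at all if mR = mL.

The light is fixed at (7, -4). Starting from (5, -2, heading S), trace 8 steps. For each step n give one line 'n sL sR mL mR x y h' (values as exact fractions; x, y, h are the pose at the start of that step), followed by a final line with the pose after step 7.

n=0: pose=(5,-2,S); sL=45, sR=9; mL=45/2, mR=-27; mL+mR=-9/2 → advance -1; mR−mL=-99/2 → turn -1·90°
n=1: pose=(5,-1,W); sL=90/13, sR=18/5; mL=45/13, mR=-342/65; mL+mR=-9/5 → advance -1; mR−mL=-567/65 → turn -1·90°
n=2: pose=(6,-1,N); sL=9/2, sR=45/8; mL=9/4, mR=-81/16; mL+mR=-45/16 → advance -1; mR−mL=-117/16 → turn -1·90°
n=3: pose=(6,-2,E); sL=10, sR=90; mL=5, mR=-50; mL+mR=-45 → advance -1; mR−mL=-55 → turn -1·90°
n=4: pose=(5,-2,S); sL=45, sR=9; mL=45/2, mR=-27; mL+mR=-9/2 → advance -1; mR−mL=-99/2 → turn -1·90°
n=5: pose=(5,-1,W); sL=90/13, sR=18/5; mL=45/13, mR=-342/65; mL+mR=-9/5 → advance -1; mR−mL=-567/65 → turn -1·90°
n=6: pose=(6,-1,N); sL=9/2, sR=45/8; mL=9/4, mR=-81/16; mL+mR=-45/16 → advance -1; mR−mL=-117/16 → turn -1·90°
n=7: pose=(6,-2,E); sL=10, sR=90; mL=5, mR=-50; mL+mR=-45 → advance -1; mR−mL=-55 → turn -1·90°

0 45 9 45/2 -27 5 -2 S
1 90/13 18/5 45/13 -342/65 5 -1 W
2 9/2 45/8 9/4 -81/16 6 -1 N
3 10 90 5 -50 6 -2 E
4 45 9 45/2 -27 5 -2 S
5 90/13 18/5 45/13 -342/65 5 -1 W
6 9/2 45/8 9/4 -81/16 6 -1 N
7 10 90 5 -50 6 -2 E
final 5 -2 S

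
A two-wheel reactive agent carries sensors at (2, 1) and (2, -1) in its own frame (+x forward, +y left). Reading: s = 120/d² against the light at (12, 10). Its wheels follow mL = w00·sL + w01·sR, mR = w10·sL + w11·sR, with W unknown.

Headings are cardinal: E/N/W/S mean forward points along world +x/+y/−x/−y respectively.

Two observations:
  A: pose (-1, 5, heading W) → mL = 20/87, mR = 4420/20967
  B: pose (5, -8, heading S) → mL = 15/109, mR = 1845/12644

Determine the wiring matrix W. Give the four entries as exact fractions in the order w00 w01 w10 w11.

1/2 0 1 -1/2

obs A: pose=(-1,5,W) → sL=40/87, sR=120/241, mL=20/87, mR=4420/20967
obs B: pose=(5,-8,S) → sL=30/109, sR=15/58, mL=15/109, mR=1845/12644
sensor matrix S = [[40/87, 120/241], [30/109, 15/58]]; det S = -400700/22092229
solve [mL_A; mL_B] = S·[w00; w01] and [mR_A; mR_B] = S·[w10; w11]:
  w00 = 1/2, w01 = 0, w10 = 1, w11 = -1/2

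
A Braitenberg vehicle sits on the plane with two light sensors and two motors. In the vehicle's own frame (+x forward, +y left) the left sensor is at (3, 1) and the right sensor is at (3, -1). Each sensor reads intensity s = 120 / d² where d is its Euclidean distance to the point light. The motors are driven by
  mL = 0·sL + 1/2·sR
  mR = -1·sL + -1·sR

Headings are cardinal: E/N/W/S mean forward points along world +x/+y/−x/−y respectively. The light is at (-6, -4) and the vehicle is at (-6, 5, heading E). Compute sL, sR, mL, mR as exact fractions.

120/109 120/73 60/73 -21840/7957

left sensor world pos  = (-3, 6); dL² = 109
right sensor world pos = (-3, 4); dR² = 73
sL = 120/109 = 120/109
sR = 120/73 = 120/73
mL = 0·sL + 1/2·sR = 60/73
mR = -1·sL + -1·sR = -21840/7957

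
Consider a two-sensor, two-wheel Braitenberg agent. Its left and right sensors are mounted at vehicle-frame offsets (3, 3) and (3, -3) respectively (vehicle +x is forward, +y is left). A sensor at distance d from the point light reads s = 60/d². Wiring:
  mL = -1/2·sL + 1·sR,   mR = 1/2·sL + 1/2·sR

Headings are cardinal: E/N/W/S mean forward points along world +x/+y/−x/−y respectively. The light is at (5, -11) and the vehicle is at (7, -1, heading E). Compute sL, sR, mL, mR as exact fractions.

30/97 30/37 2355/3589 2010/3589

left sensor world pos  = (10, 2); dL² = 194
right sensor world pos = (10, -4); dR² = 74
sL = 60/194 = 30/97
sR = 60/74 = 30/37
mL = -1/2·sL + 1·sR = 2355/3589
mR = 1/2·sL + 1/2·sR = 2010/3589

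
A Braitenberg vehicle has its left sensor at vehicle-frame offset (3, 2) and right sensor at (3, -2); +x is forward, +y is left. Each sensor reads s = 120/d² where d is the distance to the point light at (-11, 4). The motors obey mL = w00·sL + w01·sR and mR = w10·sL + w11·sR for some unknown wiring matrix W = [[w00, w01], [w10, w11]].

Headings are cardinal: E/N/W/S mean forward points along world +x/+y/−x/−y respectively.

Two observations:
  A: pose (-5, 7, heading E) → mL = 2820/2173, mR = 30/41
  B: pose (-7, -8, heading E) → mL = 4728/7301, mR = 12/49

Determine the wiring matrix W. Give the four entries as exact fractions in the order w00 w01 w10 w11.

obs A: pose=(-5,7,E) → sL=60/53, sR=60/41, mL=2820/2173, mR=30/41
obs B: pose=(-7,-8,E) → sL=120/149, sR=24/49, mL=4728/7301, mR=12/49
sensor matrix S = [[60/53, 60/41], [120/149, 24/49]]; det S = -9901440/15865073
solve [mL_A; mL_B] = S·[w00; w01] and [mR_A; mR_B] = S·[w10; w11]:
  w00 = 1/2, w01 = 1/2, w10 = 0, w11 = 1/2

1/2 1/2 0 1/2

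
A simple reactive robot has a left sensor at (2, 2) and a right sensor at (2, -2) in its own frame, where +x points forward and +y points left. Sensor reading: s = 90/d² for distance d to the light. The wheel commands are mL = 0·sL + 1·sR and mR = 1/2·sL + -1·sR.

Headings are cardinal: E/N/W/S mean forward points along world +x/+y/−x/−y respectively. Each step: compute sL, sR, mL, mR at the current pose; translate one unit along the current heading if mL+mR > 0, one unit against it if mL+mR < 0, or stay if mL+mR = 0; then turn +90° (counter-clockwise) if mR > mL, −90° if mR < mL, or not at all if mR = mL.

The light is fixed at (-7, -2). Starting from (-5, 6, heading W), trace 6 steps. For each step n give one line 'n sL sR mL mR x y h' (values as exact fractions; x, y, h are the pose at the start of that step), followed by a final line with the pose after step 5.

0 5/2 9/10 9/10 7/20 -5 6 W
1 90/101 90/109 90/109 -4185/11009 -6 6 N
2 9/13 45/29 45/29 -909/754 -6 7 E
3 18/13 90/49 90/49 -729/637 -5 7 S
4 5/2 9/10 9/10 7/20 -5 6 W
5 90/101 90/109 90/109 -4185/11009 -6 6 N
final -6 7 E

n=0: pose=(-5,6,W); sL=5/2, sR=9/10; mL=9/10, mR=7/20; mL+mR=5/4 → advance +1; mR−mL=-11/20 → turn -1·90°
n=1: pose=(-6,6,N); sL=90/101, sR=90/109; mL=90/109, mR=-4185/11009; mL+mR=45/101 → advance +1; mR−mL=-13275/11009 → turn -1·90°
n=2: pose=(-6,7,E); sL=9/13, sR=45/29; mL=45/29, mR=-909/754; mL+mR=9/26 → advance +1; mR−mL=-2079/754 → turn -1·90°
n=3: pose=(-5,7,S); sL=18/13, sR=90/49; mL=90/49, mR=-729/637; mL+mR=9/13 → advance +1; mR−mL=-1899/637 → turn -1·90°
n=4: pose=(-5,6,W); sL=5/2, sR=9/10; mL=9/10, mR=7/20; mL+mR=5/4 → advance +1; mR−mL=-11/20 → turn -1·90°
n=5: pose=(-6,6,N); sL=90/101, sR=90/109; mL=90/109, mR=-4185/11009; mL+mR=45/101 → advance +1; mR−mL=-13275/11009 → turn -1·90°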